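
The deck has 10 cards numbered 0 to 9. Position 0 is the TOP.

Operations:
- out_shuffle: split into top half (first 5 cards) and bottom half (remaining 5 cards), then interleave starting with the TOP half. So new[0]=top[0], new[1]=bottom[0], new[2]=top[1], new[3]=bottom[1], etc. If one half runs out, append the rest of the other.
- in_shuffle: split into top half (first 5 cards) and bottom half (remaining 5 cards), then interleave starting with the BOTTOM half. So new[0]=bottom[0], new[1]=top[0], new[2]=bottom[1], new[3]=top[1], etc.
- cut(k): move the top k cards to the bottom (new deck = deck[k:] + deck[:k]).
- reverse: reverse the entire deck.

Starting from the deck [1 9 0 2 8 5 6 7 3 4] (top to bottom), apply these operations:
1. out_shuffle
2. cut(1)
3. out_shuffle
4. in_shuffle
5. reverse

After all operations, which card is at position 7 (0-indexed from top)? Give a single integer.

Answer: 0

Derivation:
After op 1 (out_shuffle): [1 5 9 6 0 7 2 3 8 4]
After op 2 (cut(1)): [5 9 6 0 7 2 3 8 4 1]
After op 3 (out_shuffle): [5 2 9 3 6 8 0 4 7 1]
After op 4 (in_shuffle): [8 5 0 2 4 9 7 3 1 6]
After op 5 (reverse): [6 1 3 7 9 4 2 0 5 8]
Position 7: card 0.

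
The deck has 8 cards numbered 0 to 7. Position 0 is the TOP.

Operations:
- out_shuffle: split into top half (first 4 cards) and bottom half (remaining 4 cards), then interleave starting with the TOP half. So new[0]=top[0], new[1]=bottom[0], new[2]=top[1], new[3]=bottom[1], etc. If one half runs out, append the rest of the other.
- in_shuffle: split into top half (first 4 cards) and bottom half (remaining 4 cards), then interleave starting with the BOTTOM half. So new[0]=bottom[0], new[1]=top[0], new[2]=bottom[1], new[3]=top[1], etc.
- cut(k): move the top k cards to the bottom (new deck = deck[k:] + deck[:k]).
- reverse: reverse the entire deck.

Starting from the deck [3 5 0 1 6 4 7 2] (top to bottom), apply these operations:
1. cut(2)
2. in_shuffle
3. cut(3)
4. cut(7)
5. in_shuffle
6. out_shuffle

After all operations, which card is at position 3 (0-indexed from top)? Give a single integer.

Answer: 3

Derivation:
After op 1 (cut(2)): [0 1 6 4 7 2 3 5]
After op 2 (in_shuffle): [7 0 2 1 3 6 5 4]
After op 3 (cut(3)): [1 3 6 5 4 7 0 2]
After op 4 (cut(7)): [2 1 3 6 5 4 7 0]
After op 5 (in_shuffle): [5 2 4 1 7 3 0 6]
After op 6 (out_shuffle): [5 7 2 3 4 0 1 6]
Position 3: card 3.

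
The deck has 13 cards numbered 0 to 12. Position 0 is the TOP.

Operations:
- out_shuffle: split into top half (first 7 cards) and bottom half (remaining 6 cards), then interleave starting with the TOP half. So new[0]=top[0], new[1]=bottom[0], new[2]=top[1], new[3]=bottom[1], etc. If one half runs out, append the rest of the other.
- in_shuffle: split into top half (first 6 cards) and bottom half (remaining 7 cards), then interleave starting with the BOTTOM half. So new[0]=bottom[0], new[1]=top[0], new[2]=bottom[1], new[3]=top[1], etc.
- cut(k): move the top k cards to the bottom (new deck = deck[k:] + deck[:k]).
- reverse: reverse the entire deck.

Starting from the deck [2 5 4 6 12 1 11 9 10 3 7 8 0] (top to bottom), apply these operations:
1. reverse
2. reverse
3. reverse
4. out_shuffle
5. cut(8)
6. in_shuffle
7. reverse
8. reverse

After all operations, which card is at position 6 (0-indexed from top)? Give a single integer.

Answer: 7

Derivation:
After op 1 (reverse): [0 8 7 3 10 9 11 1 12 6 4 5 2]
After op 2 (reverse): [2 5 4 6 12 1 11 9 10 3 7 8 0]
After op 3 (reverse): [0 8 7 3 10 9 11 1 12 6 4 5 2]
After op 4 (out_shuffle): [0 1 8 12 7 6 3 4 10 5 9 2 11]
After op 5 (cut(8)): [10 5 9 2 11 0 1 8 12 7 6 3 4]
After op 6 (in_shuffle): [1 10 8 5 12 9 7 2 6 11 3 0 4]
After op 7 (reverse): [4 0 3 11 6 2 7 9 12 5 8 10 1]
After op 8 (reverse): [1 10 8 5 12 9 7 2 6 11 3 0 4]
Position 6: card 7.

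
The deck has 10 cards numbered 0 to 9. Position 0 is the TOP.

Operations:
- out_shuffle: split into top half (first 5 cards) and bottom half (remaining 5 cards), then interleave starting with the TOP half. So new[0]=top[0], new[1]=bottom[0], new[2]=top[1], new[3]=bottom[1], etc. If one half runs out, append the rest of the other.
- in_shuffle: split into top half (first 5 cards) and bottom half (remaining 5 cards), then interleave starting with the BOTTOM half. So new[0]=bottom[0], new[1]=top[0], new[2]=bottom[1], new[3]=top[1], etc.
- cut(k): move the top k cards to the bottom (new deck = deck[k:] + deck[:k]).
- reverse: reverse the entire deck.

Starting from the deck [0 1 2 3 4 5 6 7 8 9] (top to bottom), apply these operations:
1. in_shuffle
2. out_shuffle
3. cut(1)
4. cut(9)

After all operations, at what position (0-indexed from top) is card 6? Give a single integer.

Answer: 4

Derivation:
After op 1 (in_shuffle): [5 0 6 1 7 2 8 3 9 4]
After op 2 (out_shuffle): [5 2 0 8 6 3 1 9 7 4]
After op 3 (cut(1)): [2 0 8 6 3 1 9 7 4 5]
After op 4 (cut(9)): [5 2 0 8 6 3 1 9 7 4]
Card 6 is at position 4.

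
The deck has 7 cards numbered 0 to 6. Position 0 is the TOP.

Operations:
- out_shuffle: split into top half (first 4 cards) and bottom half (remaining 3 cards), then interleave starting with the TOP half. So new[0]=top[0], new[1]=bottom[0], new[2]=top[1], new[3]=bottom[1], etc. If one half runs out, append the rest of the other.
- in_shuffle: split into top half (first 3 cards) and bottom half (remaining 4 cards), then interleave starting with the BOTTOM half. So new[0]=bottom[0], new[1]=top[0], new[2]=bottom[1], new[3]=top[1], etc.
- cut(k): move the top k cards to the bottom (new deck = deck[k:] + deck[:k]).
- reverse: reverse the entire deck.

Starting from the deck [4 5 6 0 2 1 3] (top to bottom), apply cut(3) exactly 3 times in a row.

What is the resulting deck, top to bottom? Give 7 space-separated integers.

Answer: 6 0 2 1 3 4 5

Derivation:
After op 1 (cut(3)): [0 2 1 3 4 5 6]
After op 2 (cut(3)): [3 4 5 6 0 2 1]
After op 3 (cut(3)): [6 0 2 1 3 4 5]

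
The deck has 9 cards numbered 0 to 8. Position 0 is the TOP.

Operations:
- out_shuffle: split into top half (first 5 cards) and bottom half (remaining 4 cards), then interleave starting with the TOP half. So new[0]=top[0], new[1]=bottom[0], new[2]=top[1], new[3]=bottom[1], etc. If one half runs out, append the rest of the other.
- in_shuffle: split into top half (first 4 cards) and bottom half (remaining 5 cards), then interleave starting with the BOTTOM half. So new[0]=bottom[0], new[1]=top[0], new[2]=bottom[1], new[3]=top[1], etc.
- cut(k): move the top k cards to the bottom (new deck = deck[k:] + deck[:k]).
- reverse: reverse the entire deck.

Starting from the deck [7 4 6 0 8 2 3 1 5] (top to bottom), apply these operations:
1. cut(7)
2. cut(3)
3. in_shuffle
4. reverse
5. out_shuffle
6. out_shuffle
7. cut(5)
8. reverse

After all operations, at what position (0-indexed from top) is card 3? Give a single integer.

After op 1 (cut(7)): [1 5 7 4 6 0 8 2 3]
After op 2 (cut(3)): [4 6 0 8 2 3 1 5 7]
After op 3 (in_shuffle): [2 4 3 6 1 0 5 8 7]
After op 4 (reverse): [7 8 5 0 1 6 3 4 2]
After op 5 (out_shuffle): [7 6 8 3 5 4 0 2 1]
After op 6 (out_shuffle): [7 4 6 0 8 2 3 1 5]
After op 7 (cut(5)): [2 3 1 5 7 4 6 0 8]
After op 8 (reverse): [8 0 6 4 7 5 1 3 2]
Card 3 is at position 7.

Answer: 7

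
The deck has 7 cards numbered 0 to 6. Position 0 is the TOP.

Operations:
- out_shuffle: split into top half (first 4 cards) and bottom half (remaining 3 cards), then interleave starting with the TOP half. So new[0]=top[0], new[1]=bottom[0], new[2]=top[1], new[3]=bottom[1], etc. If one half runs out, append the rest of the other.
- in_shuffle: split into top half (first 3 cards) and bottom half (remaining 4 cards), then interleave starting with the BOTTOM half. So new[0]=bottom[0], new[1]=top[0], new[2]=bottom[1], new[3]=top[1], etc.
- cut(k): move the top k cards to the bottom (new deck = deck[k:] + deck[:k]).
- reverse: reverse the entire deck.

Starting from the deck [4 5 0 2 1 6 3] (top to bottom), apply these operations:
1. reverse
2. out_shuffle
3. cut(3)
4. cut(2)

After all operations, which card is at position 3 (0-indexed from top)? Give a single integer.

Answer: 0

Derivation:
After op 1 (reverse): [3 6 1 2 0 5 4]
After op 2 (out_shuffle): [3 0 6 5 1 4 2]
After op 3 (cut(3)): [5 1 4 2 3 0 6]
After op 4 (cut(2)): [4 2 3 0 6 5 1]
Position 3: card 0.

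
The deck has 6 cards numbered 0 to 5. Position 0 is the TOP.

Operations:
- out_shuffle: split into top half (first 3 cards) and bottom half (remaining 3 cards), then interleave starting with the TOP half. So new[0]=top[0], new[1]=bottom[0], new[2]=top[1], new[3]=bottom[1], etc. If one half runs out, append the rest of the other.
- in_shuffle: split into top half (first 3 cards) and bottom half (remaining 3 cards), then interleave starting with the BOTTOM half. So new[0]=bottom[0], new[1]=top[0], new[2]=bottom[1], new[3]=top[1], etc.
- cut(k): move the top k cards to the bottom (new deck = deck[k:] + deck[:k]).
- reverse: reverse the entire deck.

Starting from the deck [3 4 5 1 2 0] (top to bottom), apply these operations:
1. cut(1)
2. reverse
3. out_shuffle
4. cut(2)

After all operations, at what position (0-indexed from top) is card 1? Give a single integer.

After op 1 (cut(1)): [4 5 1 2 0 3]
After op 2 (reverse): [3 0 2 1 5 4]
After op 3 (out_shuffle): [3 1 0 5 2 4]
After op 4 (cut(2)): [0 5 2 4 3 1]
Card 1 is at position 5.

Answer: 5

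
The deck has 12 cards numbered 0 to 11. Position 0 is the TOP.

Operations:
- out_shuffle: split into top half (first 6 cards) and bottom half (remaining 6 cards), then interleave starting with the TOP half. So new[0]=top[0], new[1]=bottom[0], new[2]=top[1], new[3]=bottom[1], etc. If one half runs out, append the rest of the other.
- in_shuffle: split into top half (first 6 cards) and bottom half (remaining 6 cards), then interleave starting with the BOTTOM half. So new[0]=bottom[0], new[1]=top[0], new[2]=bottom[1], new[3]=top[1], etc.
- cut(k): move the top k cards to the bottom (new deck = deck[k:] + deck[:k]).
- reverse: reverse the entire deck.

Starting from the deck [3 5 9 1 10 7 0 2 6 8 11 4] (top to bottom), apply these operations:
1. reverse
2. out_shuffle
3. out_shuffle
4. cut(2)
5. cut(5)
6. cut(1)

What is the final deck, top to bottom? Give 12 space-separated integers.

Answer: 8 0 1 3 4 6 7 9 11 2 10 5

Derivation:
After op 1 (reverse): [4 11 8 6 2 0 7 10 1 9 5 3]
After op 2 (out_shuffle): [4 7 11 10 8 1 6 9 2 5 0 3]
After op 3 (out_shuffle): [4 6 7 9 11 2 10 5 8 0 1 3]
After op 4 (cut(2)): [7 9 11 2 10 5 8 0 1 3 4 6]
After op 5 (cut(5)): [5 8 0 1 3 4 6 7 9 11 2 10]
After op 6 (cut(1)): [8 0 1 3 4 6 7 9 11 2 10 5]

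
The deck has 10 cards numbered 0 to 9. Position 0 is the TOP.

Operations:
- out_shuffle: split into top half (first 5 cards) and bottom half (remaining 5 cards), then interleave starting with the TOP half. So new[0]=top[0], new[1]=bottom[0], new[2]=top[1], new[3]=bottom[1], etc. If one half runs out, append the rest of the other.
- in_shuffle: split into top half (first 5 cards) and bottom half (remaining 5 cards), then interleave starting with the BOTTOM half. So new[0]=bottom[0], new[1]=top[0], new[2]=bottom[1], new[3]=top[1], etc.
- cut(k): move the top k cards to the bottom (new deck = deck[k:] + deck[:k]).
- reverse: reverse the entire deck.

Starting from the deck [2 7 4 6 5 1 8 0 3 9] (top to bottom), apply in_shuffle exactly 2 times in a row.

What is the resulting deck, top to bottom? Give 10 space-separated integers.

After op 1 (in_shuffle): [1 2 8 7 0 4 3 6 9 5]
After op 2 (in_shuffle): [4 1 3 2 6 8 9 7 5 0]

Answer: 4 1 3 2 6 8 9 7 5 0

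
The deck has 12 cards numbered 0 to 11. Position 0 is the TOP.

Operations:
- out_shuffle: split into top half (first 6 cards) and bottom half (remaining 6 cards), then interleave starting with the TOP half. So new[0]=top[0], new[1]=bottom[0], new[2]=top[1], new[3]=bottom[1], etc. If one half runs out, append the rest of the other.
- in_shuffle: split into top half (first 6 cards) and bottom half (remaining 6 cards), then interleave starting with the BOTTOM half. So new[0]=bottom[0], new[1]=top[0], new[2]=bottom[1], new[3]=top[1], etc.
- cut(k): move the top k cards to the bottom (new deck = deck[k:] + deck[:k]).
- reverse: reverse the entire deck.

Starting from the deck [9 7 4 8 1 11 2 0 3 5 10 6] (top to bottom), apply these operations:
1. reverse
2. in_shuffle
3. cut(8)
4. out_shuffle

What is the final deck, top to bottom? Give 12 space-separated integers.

Answer: 7 1 0 10 9 8 2 5 11 4 6 3

Derivation:
After op 1 (reverse): [6 10 5 3 0 2 11 1 8 4 7 9]
After op 2 (in_shuffle): [11 6 1 10 8 5 4 3 7 0 9 2]
After op 3 (cut(8)): [7 0 9 2 11 6 1 10 8 5 4 3]
After op 4 (out_shuffle): [7 1 0 10 9 8 2 5 11 4 6 3]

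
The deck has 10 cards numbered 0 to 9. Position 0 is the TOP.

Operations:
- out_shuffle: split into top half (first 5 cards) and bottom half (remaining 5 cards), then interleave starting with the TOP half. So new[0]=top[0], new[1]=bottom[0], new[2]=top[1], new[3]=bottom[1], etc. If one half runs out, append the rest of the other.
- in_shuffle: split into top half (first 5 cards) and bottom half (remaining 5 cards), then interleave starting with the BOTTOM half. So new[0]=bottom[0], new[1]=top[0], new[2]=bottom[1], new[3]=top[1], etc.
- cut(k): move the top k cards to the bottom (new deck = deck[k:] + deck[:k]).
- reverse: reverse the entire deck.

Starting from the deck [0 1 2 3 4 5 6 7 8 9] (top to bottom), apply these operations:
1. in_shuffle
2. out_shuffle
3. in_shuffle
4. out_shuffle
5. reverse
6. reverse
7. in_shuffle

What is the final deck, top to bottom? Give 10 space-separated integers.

After op 1 (in_shuffle): [5 0 6 1 7 2 8 3 9 4]
After op 2 (out_shuffle): [5 2 0 8 6 3 1 9 7 4]
After op 3 (in_shuffle): [3 5 1 2 9 0 7 8 4 6]
After op 4 (out_shuffle): [3 0 5 7 1 8 2 4 9 6]
After op 5 (reverse): [6 9 4 2 8 1 7 5 0 3]
After op 6 (reverse): [3 0 5 7 1 8 2 4 9 6]
After op 7 (in_shuffle): [8 3 2 0 4 5 9 7 6 1]

Answer: 8 3 2 0 4 5 9 7 6 1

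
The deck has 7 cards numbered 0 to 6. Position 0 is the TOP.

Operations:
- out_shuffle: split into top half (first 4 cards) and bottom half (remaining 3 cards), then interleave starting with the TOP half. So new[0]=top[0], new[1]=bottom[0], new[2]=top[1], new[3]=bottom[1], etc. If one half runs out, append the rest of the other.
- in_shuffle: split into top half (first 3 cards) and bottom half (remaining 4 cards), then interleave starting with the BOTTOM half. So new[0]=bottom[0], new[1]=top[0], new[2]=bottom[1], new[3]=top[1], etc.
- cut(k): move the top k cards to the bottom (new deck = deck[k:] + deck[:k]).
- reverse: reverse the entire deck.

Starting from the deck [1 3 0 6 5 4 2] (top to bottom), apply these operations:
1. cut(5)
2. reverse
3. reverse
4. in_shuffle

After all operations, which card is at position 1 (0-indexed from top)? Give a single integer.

Answer: 4

Derivation:
After op 1 (cut(5)): [4 2 1 3 0 6 5]
After op 2 (reverse): [5 6 0 3 1 2 4]
After op 3 (reverse): [4 2 1 3 0 6 5]
After op 4 (in_shuffle): [3 4 0 2 6 1 5]
Position 1: card 4.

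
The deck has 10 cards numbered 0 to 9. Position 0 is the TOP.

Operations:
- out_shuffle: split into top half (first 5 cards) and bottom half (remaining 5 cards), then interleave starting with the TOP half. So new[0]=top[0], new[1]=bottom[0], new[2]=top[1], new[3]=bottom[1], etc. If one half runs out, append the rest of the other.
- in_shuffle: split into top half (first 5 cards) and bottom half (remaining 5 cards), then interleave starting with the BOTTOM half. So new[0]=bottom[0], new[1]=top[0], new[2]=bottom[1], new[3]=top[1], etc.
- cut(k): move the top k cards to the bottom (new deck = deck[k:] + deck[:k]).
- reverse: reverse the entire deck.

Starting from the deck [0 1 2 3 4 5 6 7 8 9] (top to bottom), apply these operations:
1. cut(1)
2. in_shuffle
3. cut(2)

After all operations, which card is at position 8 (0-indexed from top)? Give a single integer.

Answer: 6

Derivation:
After op 1 (cut(1)): [1 2 3 4 5 6 7 8 9 0]
After op 2 (in_shuffle): [6 1 7 2 8 3 9 4 0 5]
After op 3 (cut(2)): [7 2 8 3 9 4 0 5 6 1]
Position 8: card 6.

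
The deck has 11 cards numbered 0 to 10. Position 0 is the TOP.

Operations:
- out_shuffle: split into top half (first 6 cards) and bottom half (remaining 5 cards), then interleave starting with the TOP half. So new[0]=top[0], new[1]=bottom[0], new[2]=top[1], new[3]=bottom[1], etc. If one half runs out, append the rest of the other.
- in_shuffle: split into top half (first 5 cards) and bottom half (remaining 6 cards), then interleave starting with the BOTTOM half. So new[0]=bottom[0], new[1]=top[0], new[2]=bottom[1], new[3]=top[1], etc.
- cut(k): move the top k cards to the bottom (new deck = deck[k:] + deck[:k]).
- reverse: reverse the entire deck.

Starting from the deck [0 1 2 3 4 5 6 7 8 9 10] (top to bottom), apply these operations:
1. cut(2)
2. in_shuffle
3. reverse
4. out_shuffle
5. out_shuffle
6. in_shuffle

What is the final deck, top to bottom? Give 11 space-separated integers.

After op 1 (cut(2)): [2 3 4 5 6 7 8 9 10 0 1]
After op 2 (in_shuffle): [7 2 8 3 9 4 10 5 0 6 1]
After op 3 (reverse): [1 6 0 5 10 4 9 3 8 2 7]
After op 4 (out_shuffle): [1 9 6 3 0 8 5 2 10 7 4]
After op 5 (out_shuffle): [1 5 9 2 6 10 3 7 0 4 8]
After op 6 (in_shuffle): [10 1 3 5 7 9 0 2 4 6 8]

Answer: 10 1 3 5 7 9 0 2 4 6 8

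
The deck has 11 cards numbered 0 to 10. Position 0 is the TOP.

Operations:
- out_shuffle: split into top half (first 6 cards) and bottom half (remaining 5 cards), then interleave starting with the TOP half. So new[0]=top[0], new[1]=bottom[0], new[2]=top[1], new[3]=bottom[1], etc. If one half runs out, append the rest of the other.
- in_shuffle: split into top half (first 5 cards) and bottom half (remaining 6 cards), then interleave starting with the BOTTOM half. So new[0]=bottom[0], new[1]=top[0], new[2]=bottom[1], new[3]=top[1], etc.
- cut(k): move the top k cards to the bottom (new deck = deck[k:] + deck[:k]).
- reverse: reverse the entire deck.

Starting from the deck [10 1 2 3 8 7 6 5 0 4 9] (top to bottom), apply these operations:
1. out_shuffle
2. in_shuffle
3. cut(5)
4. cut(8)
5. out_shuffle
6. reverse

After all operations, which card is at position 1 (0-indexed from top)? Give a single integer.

Answer: 10

Derivation:
After op 1 (out_shuffle): [10 6 1 5 2 0 3 4 8 9 7]
After op 2 (in_shuffle): [0 10 3 6 4 1 8 5 9 2 7]
After op 3 (cut(5)): [1 8 5 9 2 7 0 10 3 6 4]
After op 4 (cut(8)): [3 6 4 1 8 5 9 2 7 0 10]
After op 5 (out_shuffle): [3 9 6 2 4 7 1 0 8 10 5]
After op 6 (reverse): [5 10 8 0 1 7 4 2 6 9 3]
Position 1: card 10.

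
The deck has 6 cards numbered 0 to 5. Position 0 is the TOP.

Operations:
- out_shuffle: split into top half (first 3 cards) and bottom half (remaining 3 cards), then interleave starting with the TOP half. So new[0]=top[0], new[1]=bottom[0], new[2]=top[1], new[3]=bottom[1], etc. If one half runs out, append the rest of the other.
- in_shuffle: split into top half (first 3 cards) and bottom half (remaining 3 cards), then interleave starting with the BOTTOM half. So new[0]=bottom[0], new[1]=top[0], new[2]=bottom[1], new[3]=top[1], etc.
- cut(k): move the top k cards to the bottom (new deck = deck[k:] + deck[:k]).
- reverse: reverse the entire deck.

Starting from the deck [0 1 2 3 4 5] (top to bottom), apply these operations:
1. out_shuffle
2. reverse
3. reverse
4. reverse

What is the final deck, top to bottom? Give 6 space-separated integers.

After op 1 (out_shuffle): [0 3 1 4 2 5]
After op 2 (reverse): [5 2 4 1 3 0]
After op 3 (reverse): [0 3 1 4 2 5]
After op 4 (reverse): [5 2 4 1 3 0]

Answer: 5 2 4 1 3 0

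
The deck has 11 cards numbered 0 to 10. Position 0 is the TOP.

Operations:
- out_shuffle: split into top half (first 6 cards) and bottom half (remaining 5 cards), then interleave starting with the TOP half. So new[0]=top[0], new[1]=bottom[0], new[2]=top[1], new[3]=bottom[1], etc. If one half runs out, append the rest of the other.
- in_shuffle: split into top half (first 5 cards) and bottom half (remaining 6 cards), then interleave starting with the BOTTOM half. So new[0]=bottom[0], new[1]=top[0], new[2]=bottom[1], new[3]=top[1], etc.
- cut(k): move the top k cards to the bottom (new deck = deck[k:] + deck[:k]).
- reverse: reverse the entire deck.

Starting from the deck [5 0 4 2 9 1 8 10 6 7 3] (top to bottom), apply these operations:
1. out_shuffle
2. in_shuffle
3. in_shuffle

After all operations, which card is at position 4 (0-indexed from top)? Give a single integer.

After op 1 (out_shuffle): [5 8 0 10 4 6 2 7 9 3 1]
After op 2 (in_shuffle): [6 5 2 8 7 0 9 10 3 4 1]
After op 3 (in_shuffle): [0 6 9 5 10 2 3 8 4 7 1]
Position 4: card 10.

Answer: 10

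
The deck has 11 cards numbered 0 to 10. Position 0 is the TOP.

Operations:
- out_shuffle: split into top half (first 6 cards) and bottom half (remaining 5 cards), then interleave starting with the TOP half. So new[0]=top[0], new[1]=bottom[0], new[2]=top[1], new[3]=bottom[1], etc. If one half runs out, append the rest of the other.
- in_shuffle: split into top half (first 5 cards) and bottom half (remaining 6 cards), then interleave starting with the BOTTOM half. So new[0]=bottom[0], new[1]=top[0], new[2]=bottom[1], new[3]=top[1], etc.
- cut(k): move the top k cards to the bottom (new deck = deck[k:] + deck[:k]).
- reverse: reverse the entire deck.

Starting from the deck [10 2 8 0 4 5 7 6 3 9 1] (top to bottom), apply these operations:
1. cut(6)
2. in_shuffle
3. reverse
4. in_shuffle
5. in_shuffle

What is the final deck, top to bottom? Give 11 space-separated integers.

After op 1 (cut(6)): [7 6 3 9 1 10 2 8 0 4 5]
After op 2 (in_shuffle): [10 7 2 6 8 3 0 9 4 1 5]
After op 3 (reverse): [5 1 4 9 0 3 8 6 2 7 10]
After op 4 (in_shuffle): [3 5 8 1 6 4 2 9 7 0 10]
After op 5 (in_shuffle): [4 3 2 5 9 8 7 1 0 6 10]

Answer: 4 3 2 5 9 8 7 1 0 6 10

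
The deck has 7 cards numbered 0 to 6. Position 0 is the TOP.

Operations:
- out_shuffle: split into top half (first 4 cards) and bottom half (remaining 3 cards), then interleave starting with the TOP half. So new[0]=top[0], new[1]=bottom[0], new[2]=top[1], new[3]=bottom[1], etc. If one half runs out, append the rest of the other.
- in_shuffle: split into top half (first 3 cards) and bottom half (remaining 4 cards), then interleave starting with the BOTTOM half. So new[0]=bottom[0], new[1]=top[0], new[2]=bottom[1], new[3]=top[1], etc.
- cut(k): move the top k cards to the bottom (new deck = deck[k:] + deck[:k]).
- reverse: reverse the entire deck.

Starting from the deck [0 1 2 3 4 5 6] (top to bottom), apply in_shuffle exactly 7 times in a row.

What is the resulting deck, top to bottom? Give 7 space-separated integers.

Answer: 3 0 4 1 5 2 6

Derivation:
After op 1 (in_shuffle): [3 0 4 1 5 2 6]
After op 2 (in_shuffle): [1 3 5 0 2 4 6]
After op 3 (in_shuffle): [0 1 2 3 4 5 6]
After op 4 (in_shuffle): [3 0 4 1 5 2 6]
After op 5 (in_shuffle): [1 3 5 0 2 4 6]
After op 6 (in_shuffle): [0 1 2 3 4 5 6]
After op 7 (in_shuffle): [3 0 4 1 5 2 6]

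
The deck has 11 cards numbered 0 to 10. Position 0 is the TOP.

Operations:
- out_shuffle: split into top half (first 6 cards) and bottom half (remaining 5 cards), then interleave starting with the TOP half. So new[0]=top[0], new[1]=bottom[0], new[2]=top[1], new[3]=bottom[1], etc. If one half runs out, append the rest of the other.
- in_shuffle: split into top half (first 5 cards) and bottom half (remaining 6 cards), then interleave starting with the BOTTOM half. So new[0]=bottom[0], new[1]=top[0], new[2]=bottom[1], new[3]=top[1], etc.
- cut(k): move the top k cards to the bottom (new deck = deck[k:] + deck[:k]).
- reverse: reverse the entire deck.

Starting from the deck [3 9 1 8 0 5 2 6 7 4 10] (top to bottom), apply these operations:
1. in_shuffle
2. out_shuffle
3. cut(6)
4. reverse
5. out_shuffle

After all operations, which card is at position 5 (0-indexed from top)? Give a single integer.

After op 1 (in_shuffle): [5 3 2 9 6 1 7 8 4 0 10]
After op 2 (out_shuffle): [5 7 3 8 2 4 9 0 6 10 1]
After op 3 (cut(6)): [9 0 6 10 1 5 7 3 8 2 4]
After op 4 (reverse): [4 2 8 3 7 5 1 10 6 0 9]
After op 5 (out_shuffle): [4 1 2 10 8 6 3 0 7 9 5]
Position 5: card 6.

Answer: 6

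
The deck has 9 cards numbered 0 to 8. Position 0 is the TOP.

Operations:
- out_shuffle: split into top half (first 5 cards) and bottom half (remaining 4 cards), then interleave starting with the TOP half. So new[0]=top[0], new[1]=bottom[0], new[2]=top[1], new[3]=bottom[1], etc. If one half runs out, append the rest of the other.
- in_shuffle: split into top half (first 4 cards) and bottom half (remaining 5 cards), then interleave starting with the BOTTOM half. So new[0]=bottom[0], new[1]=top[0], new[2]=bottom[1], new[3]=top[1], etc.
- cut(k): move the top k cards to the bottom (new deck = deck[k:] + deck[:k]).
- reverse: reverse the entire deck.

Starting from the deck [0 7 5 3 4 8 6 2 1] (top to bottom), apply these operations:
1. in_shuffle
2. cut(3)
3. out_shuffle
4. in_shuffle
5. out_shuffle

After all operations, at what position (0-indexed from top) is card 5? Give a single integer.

After op 1 (in_shuffle): [4 0 8 7 6 5 2 3 1]
After op 2 (cut(3)): [7 6 5 2 3 1 4 0 8]
After op 3 (out_shuffle): [7 1 6 4 5 0 2 8 3]
After op 4 (in_shuffle): [5 7 0 1 2 6 8 4 3]
After op 5 (out_shuffle): [5 6 7 8 0 4 1 3 2]
Card 5 is at position 0.

Answer: 0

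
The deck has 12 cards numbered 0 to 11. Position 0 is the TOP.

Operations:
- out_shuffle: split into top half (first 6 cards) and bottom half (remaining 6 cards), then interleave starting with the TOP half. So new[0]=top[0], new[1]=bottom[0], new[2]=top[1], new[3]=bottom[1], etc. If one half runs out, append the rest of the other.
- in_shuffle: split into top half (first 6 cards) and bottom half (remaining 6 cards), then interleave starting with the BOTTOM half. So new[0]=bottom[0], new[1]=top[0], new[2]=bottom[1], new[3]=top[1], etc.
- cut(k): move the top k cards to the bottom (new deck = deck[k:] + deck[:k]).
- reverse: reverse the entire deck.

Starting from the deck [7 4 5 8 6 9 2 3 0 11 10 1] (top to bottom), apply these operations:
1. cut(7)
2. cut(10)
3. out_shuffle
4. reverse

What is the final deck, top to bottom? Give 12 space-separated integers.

After op 1 (cut(7)): [3 0 11 10 1 7 4 5 8 6 9 2]
After op 2 (cut(10)): [9 2 3 0 11 10 1 7 4 5 8 6]
After op 3 (out_shuffle): [9 1 2 7 3 4 0 5 11 8 10 6]
After op 4 (reverse): [6 10 8 11 5 0 4 3 7 2 1 9]

Answer: 6 10 8 11 5 0 4 3 7 2 1 9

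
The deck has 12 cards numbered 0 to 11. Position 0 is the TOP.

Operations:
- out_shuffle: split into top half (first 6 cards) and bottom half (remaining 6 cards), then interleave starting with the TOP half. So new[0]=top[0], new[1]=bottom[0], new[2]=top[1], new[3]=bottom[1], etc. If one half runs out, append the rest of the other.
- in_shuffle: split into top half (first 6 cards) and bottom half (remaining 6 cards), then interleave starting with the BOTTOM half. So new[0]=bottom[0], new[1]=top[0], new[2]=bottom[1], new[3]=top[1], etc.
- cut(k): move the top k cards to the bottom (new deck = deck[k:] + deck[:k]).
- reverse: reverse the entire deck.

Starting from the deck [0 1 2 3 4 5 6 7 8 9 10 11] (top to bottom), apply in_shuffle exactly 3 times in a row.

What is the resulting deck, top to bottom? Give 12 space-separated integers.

After op 1 (in_shuffle): [6 0 7 1 8 2 9 3 10 4 11 5]
After op 2 (in_shuffle): [9 6 3 0 10 7 4 1 11 8 5 2]
After op 3 (in_shuffle): [4 9 1 6 11 3 8 0 5 10 2 7]

Answer: 4 9 1 6 11 3 8 0 5 10 2 7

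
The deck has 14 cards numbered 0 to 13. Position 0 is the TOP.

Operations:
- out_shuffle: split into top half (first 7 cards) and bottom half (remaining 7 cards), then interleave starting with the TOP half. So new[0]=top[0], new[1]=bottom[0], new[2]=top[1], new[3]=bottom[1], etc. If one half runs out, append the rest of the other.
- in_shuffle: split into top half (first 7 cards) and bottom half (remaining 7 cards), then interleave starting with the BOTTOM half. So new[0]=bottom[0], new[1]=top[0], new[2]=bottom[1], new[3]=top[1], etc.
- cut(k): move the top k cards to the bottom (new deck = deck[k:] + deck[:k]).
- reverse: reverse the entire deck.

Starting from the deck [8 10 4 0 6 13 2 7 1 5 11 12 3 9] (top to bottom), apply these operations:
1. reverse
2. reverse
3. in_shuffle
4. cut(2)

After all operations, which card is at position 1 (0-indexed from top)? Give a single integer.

Answer: 10

Derivation:
After op 1 (reverse): [9 3 12 11 5 1 7 2 13 6 0 4 10 8]
After op 2 (reverse): [8 10 4 0 6 13 2 7 1 5 11 12 3 9]
After op 3 (in_shuffle): [7 8 1 10 5 4 11 0 12 6 3 13 9 2]
After op 4 (cut(2)): [1 10 5 4 11 0 12 6 3 13 9 2 7 8]
Position 1: card 10.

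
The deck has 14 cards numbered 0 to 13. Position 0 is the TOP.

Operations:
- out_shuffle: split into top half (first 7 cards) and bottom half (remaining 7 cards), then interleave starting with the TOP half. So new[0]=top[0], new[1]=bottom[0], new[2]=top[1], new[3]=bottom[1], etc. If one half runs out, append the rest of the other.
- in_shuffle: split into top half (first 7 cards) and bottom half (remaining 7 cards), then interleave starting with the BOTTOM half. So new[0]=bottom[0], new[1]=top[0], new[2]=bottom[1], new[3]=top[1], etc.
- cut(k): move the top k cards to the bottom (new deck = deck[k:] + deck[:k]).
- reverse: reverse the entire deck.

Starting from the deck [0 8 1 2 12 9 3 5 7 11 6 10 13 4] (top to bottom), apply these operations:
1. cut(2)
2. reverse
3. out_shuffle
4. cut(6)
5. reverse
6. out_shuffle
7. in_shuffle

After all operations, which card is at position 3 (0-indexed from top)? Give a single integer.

Answer: 11

Derivation:
After op 1 (cut(2)): [1 2 12 9 3 5 7 11 6 10 13 4 0 8]
After op 2 (reverse): [8 0 4 13 10 6 11 7 5 3 9 12 2 1]
After op 3 (out_shuffle): [8 7 0 5 4 3 13 9 10 12 6 2 11 1]
After op 4 (cut(6)): [13 9 10 12 6 2 11 1 8 7 0 5 4 3]
After op 5 (reverse): [3 4 5 0 7 8 1 11 2 6 12 10 9 13]
After op 6 (out_shuffle): [3 11 4 2 5 6 0 12 7 10 8 9 1 13]
After op 7 (in_shuffle): [12 3 7 11 10 4 8 2 9 5 1 6 13 0]
Position 3: card 11.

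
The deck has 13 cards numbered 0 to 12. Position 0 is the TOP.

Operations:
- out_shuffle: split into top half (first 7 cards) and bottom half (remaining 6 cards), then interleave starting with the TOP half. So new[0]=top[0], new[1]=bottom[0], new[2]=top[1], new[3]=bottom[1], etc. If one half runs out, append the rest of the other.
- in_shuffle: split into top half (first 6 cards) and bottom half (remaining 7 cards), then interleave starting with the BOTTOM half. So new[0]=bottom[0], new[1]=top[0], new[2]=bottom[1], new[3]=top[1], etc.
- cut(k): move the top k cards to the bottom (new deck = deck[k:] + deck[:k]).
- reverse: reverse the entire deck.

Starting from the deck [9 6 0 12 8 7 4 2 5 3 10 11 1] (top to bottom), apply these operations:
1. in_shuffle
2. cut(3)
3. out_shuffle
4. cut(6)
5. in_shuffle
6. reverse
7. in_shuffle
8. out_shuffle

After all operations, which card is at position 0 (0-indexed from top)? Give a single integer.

After op 1 (in_shuffle): [4 9 2 6 5 0 3 12 10 8 11 7 1]
After op 2 (cut(3)): [6 5 0 3 12 10 8 11 7 1 4 9 2]
After op 3 (out_shuffle): [6 11 5 7 0 1 3 4 12 9 10 2 8]
After op 4 (cut(6)): [3 4 12 9 10 2 8 6 11 5 7 0 1]
After op 5 (in_shuffle): [8 3 6 4 11 12 5 9 7 10 0 2 1]
After op 6 (reverse): [1 2 0 10 7 9 5 12 11 4 6 3 8]
After op 7 (in_shuffle): [5 1 12 2 11 0 4 10 6 7 3 9 8]
After op 8 (out_shuffle): [5 10 1 6 12 7 2 3 11 9 0 8 4]
Position 0: card 5.

Answer: 5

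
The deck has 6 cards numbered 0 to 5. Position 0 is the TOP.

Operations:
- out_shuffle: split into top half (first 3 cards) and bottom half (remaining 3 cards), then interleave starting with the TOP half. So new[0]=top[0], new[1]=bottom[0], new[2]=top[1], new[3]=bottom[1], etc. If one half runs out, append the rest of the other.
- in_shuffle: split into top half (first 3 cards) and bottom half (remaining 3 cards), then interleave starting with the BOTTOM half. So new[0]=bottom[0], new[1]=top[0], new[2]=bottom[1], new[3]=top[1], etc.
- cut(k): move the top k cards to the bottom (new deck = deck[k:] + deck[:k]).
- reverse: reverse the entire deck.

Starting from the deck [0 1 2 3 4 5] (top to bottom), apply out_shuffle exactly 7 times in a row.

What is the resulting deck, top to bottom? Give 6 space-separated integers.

After op 1 (out_shuffle): [0 3 1 4 2 5]
After op 2 (out_shuffle): [0 4 3 2 1 5]
After op 3 (out_shuffle): [0 2 4 1 3 5]
After op 4 (out_shuffle): [0 1 2 3 4 5]
After op 5 (out_shuffle): [0 3 1 4 2 5]
After op 6 (out_shuffle): [0 4 3 2 1 5]
After op 7 (out_shuffle): [0 2 4 1 3 5]

Answer: 0 2 4 1 3 5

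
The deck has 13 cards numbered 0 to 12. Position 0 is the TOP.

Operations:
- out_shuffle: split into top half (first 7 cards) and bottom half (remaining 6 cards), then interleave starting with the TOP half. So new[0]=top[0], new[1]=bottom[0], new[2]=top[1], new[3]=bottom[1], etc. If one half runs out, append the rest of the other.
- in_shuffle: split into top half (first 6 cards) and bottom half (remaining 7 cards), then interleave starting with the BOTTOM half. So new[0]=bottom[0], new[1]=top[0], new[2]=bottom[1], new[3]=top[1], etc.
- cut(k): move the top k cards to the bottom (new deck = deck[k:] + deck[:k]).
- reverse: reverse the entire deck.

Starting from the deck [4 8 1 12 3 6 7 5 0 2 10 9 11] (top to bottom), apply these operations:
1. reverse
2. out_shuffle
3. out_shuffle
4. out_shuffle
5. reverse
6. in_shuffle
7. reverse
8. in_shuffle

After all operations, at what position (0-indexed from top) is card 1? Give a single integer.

Answer: 9

Derivation:
After op 1 (reverse): [11 9 10 2 0 5 7 6 3 12 1 8 4]
After op 2 (out_shuffle): [11 6 9 3 10 12 2 1 0 8 5 4 7]
After op 3 (out_shuffle): [11 1 6 0 9 8 3 5 10 4 12 7 2]
After op 4 (out_shuffle): [11 5 1 10 6 4 0 12 9 7 8 2 3]
After op 5 (reverse): [3 2 8 7 9 12 0 4 6 10 1 5 11]
After op 6 (in_shuffle): [0 3 4 2 6 8 10 7 1 9 5 12 11]
After op 7 (reverse): [11 12 5 9 1 7 10 8 6 2 4 3 0]
After op 8 (in_shuffle): [10 11 8 12 6 5 2 9 4 1 3 7 0]
Card 1 is at position 9.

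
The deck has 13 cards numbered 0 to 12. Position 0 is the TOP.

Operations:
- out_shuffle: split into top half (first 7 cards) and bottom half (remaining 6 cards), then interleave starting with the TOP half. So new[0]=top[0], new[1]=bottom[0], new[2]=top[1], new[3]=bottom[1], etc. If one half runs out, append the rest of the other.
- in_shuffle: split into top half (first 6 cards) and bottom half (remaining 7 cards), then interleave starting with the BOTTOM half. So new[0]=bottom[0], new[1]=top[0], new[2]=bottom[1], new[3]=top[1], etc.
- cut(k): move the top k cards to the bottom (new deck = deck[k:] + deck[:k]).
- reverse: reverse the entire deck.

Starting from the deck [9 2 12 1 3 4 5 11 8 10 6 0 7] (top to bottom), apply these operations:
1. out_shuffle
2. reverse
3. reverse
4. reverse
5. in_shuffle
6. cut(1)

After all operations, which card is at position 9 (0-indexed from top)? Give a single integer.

After op 1 (out_shuffle): [9 11 2 8 12 10 1 6 3 0 4 7 5]
After op 2 (reverse): [5 7 4 0 3 6 1 10 12 8 2 11 9]
After op 3 (reverse): [9 11 2 8 12 10 1 6 3 0 4 7 5]
After op 4 (reverse): [5 7 4 0 3 6 1 10 12 8 2 11 9]
After op 5 (in_shuffle): [1 5 10 7 12 4 8 0 2 3 11 6 9]
After op 6 (cut(1)): [5 10 7 12 4 8 0 2 3 11 6 9 1]
Position 9: card 11.

Answer: 11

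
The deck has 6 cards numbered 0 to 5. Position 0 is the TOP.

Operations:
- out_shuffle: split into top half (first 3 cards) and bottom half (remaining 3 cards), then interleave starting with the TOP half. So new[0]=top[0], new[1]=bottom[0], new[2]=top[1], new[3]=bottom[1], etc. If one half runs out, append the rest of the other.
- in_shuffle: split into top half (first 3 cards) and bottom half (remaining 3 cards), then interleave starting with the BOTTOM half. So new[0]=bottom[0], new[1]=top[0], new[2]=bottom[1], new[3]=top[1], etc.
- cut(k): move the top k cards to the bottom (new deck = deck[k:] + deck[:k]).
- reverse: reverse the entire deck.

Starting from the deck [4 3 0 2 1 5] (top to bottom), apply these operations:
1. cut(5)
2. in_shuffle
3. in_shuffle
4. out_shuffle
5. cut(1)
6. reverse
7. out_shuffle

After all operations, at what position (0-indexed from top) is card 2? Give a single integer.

After op 1 (cut(5)): [5 4 3 0 2 1]
After op 2 (in_shuffle): [0 5 2 4 1 3]
After op 3 (in_shuffle): [4 0 1 5 3 2]
After op 4 (out_shuffle): [4 5 0 3 1 2]
After op 5 (cut(1)): [5 0 3 1 2 4]
After op 6 (reverse): [4 2 1 3 0 5]
After op 7 (out_shuffle): [4 3 2 0 1 5]
Card 2 is at position 2.

Answer: 2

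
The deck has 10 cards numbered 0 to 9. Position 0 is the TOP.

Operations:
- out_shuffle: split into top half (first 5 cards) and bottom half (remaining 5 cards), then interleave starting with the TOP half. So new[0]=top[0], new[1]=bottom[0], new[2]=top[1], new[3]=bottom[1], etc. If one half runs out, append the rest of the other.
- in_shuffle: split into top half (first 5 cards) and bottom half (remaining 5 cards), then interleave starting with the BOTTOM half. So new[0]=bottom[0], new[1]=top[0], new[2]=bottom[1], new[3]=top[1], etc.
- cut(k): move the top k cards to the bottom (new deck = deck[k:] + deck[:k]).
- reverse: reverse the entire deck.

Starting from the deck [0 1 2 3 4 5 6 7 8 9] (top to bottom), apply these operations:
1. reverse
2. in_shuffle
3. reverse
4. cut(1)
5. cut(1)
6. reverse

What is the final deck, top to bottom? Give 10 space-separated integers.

Answer: 0 5 4 9 3 8 2 7 1 6

Derivation:
After op 1 (reverse): [9 8 7 6 5 4 3 2 1 0]
After op 2 (in_shuffle): [4 9 3 8 2 7 1 6 0 5]
After op 3 (reverse): [5 0 6 1 7 2 8 3 9 4]
After op 4 (cut(1)): [0 6 1 7 2 8 3 9 4 5]
After op 5 (cut(1)): [6 1 7 2 8 3 9 4 5 0]
After op 6 (reverse): [0 5 4 9 3 8 2 7 1 6]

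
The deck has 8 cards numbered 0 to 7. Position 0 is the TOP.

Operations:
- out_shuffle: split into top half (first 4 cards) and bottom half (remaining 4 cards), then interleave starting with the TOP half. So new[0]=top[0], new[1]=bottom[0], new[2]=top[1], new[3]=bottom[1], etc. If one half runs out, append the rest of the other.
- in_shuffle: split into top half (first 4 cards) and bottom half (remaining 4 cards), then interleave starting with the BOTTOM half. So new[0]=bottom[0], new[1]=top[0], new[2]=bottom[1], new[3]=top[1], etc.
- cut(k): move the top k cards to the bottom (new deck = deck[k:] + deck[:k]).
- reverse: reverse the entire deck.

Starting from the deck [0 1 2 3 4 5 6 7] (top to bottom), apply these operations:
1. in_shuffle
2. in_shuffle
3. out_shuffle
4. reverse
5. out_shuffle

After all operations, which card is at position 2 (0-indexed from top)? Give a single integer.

After op 1 (in_shuffle): [4 0 5 1 6 2 7 3]
After op 2 (in_shuffle): [6 4 2 0 7 5 3 1]
After op 3 (out_shuffle): [6 7 4 5 2 3 0 1]
After op 4 (reverse): [1 0 3 2 5 4 7 6]
After op 5 (out_shuffle): [1 5 0 4 3 7 2 6]
Position 2: card 0.

Answer: 0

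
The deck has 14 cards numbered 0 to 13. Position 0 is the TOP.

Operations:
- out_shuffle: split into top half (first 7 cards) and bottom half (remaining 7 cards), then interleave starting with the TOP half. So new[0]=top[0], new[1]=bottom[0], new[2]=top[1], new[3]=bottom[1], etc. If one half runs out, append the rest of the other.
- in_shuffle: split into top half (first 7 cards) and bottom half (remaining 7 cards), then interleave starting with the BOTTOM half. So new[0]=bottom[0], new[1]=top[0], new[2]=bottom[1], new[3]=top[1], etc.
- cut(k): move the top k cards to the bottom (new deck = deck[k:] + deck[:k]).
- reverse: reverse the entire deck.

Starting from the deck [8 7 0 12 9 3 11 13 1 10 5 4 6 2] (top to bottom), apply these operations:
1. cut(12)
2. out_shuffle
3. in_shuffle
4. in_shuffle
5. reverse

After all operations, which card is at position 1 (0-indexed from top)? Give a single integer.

Answer: 7

Derivation:
After op 1 (cut(12)): [6 2 8 7 0 12 9 3 11 13 1 10 5 4]
After op 2 (out_shuffle): [6 3 2 11 8 13 7 1 0 10 12 5 9 4]
After op 3 (in_shuffle): [1 6 0 3 10 2 12 11 5 8 9 13 4 7]
After op 4 (in_shuffle): [11 1 5 6 8 0 9 3 13 10 4 2 7 12]
After op 5 (reverse): [12 7 2 4 10 13 3 9 0 8 6 5 1 11]
Position 1: card 7.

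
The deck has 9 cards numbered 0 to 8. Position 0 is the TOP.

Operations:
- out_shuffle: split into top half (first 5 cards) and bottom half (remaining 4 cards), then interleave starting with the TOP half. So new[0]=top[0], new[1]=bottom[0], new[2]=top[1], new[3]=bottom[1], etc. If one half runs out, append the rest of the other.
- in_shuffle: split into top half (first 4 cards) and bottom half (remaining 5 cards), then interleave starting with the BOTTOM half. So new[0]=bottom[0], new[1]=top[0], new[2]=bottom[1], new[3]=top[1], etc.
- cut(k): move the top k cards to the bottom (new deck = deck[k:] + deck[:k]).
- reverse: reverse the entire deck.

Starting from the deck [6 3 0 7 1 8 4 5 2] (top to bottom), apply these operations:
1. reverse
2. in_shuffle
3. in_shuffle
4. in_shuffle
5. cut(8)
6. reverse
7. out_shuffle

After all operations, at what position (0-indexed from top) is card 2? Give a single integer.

Answer: 0

Derivation:
After op 1 (reverse): [2 5 4 8 1 7 0 3 6]
After op 2 (in_shuffle): [1 2 7 5 0 4 3 8 6]
After op 3 (in_shuffle): [0 1 4 2 3 7 8 5 6]
After op 4 (in_shuffle): [3 0 7 1 8 4 5 2 6]
After op 5 (cut(8)): [6 3 0 7 1 8 4 5 2]
After op 6 (reverse): [2 5 4 8 1 7 0 3 6]
After op 7 (out_shuffle): [2 7 5 0 4 3 8 6 1]
Card 2 is at position 0.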